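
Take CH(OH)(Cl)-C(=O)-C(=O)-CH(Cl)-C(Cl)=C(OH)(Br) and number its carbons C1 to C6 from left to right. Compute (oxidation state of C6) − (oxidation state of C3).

C6: 2C, 1O, 1Br → 0 + 1 + 1 = +2
C3: 2C, 2O → 0 + 2 = +2
Difference: +2 − (+2) = 0.

0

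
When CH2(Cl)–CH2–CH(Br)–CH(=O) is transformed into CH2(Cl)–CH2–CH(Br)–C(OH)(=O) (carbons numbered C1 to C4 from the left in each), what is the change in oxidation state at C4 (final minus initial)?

Before: C4 has 1 bond to C, 1 bond to H, 2 bonds to O → oxidation state +1.
After: C4 has 1 bond to C, 3 bonds to O → oxidation state +3.
Δ = +3 − (+1) = +2, so this is an oxidation at C4.

+2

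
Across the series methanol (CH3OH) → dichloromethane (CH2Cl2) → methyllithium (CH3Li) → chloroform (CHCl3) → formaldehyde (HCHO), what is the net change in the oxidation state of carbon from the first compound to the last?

+2

Carbon oxidation states along the series — methanol: -2, dichloromethane: 0, methyllithium: -4, chloroform: +2, formaldehyde: 0.
Net change = 0 − (-2) = +2.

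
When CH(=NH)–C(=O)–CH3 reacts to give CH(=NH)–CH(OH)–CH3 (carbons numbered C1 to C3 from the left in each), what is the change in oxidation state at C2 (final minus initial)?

Before: C2 has 2 bonds to C, 2 bonds to O → oxidation state +2.
After: C2 has 2 bonds to C, 1 bond to H, 1 bond to O → oxidation state 0.
Δ = 0 − (+2) = -2, so this is a reduction at C2.

-2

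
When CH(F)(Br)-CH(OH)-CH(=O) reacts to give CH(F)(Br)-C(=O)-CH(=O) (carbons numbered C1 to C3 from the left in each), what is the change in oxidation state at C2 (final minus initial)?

+2

Before: C2 has 2 bonds to C, 1 bond to H, 1 bond to O → oxidation state 0.
After: C2 has 2 bonds to C, 2 bonds to O → oxidation state +2.
Δ = +2 − (0) = +2, so this is an oxidation at C2.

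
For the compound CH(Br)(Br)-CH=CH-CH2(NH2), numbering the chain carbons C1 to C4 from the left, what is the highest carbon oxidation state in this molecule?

+1

Tallying each carbon's bonds:
C1: 1C, 1H, 2Br → 0 − 1 + 2 = +1
C2: 3C, 1H → 0 − 1 = -1
C3: 3C, 1H → 0 − 1 = -1
C4: 1C, 2H, 1N → 0 − 2 + 1 = -1
The highest value is +1.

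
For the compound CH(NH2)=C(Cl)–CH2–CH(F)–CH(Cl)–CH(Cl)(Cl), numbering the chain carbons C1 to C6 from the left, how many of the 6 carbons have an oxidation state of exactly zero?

3

Count +1 for every bond to an atom more electronegative than carbon and −1 for every bond to one less electronegative; C–C bonds are 0. Tallying each carbon:
C1: 2C, 1H, 1N → 0 − 1 + 1 = 0
C2: 3C, 1Cl → 0 + 1 = +1
C3: 2C, 2H → 0 − 2 = -2
C4: 2C, 1H, 1F → 0 − 1 + 1 = 0
C5: 2C, 1H, 1Cl → 0 − 1 + 1 = 0
C6: 1C, 1H, 2Cl → 0 − 1 + 2 = +1
3 carbons (C1, C4, C5) meet the condition.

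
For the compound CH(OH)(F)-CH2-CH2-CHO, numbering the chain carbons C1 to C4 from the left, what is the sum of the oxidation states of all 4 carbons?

Tallying each carbon's bonds:
C1: 1C, 1H, 1O, 1F → 0 − 1 + 1 + 1 = +1
C2: 2C, 2H → 0 − 2 = -2
C3: 2C, 2H → 0 − 2 = -2
C4: 1C, 1H, 2O → 0 − 1 + 2 = +1
Sum = +1 − 2 − 2 + 1 = -2.

-2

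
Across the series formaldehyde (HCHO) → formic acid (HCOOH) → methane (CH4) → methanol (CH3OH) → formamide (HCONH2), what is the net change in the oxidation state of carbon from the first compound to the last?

+2

Carbon oxidation states along the series — formaldehyde: 0, formic acid: +2, methane: -4, methanol: -2, formamide: +2.
Net change = +2 − (0) = +2.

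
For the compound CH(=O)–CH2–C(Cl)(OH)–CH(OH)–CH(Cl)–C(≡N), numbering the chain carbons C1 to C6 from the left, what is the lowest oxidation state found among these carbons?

-2

Bonds to more-electronegative neighbours contribute +1 each, bonds to H or metals contribute −1 each, and C–C bonds contribute 0. Tallying each carbon:
C1: 1C, 1H, 2O → 0 − 1 + 2 = +1
C2: 2C, 2H → 0 − 2 = -2
C3: 2C, 1O, 1Cl → 0 + 1 + 1 = +2
C4: 2C, 1H, 1O → 0 − 1 + 1 = 0
C5: 2C, 1H, 1Cl → 0 − 1 + 1 = 0
C6: 1C, 3N → 0 + 3 = +3
The lowest value is -2.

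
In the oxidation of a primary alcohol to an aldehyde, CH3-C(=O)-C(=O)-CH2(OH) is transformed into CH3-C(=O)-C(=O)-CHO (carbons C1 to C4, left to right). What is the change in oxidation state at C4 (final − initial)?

+2

Before: C4 has 1 bond to C, 2 bonds to H, 1 bond to O → oxidation state -1.
After: C4 has 1 bond to C, 1 bond to H, 2 bonds to O → oxidation state +1.
Δ = +1 − (-1) = +2, so this is an oxidation at C4.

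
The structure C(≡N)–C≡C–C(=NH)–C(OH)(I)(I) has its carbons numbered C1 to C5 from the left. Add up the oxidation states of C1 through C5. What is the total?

+8

Assign +1 per bond to O/N/halogen, −1 per bond to H or an electropositive element, and 0 per bond to carbon. Tallying each carbon:
C1: 1C, 3N → 0 + 3 = +3
C2: 4C → 0 = 0
C3: 4C → 0 = 0
C4: 2C, 2N → 0 + 2 = +2
C5: 1C, 1O, 2I → 0 + 1 + 2 = +3
Sum = +3 + 0 + 0 + 2 + 3 = +8.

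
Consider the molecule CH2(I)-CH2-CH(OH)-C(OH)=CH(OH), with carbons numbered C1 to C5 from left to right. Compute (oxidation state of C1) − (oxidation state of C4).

-2

C1: 1C, 2H, 1I → 0 − 2 + 1 = -1
C4: 3C, 1O → 0 + 1 = +1
Difference: -1 − (+1) = -2.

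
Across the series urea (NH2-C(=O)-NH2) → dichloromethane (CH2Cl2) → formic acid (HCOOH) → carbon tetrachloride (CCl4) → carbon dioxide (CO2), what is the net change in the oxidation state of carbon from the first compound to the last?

Carbon oxidation states along the series — urea: +4, dichloromethane: 0, formic acid: +2, carbon tetrachloride: +4, carbon dioxide: +4.
Net change = +4 − (+4) = 0.

0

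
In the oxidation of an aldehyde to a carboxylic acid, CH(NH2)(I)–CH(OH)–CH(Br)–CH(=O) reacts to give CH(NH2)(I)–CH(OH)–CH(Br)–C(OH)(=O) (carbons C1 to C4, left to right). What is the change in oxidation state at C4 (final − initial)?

Before: C4 has 1 bond to C, 1 bond to H, 2 bonds to O → oxidation state +1.
After: C4 has 1 bond to C, 3 bonds to O → oxidation state +3.
Δ = +3 − (+1) = +2, so this is an oxidation at C4.

+2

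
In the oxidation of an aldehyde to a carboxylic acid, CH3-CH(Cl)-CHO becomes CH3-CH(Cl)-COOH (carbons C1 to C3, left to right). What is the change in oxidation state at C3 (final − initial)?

Before: C3 has 1 bond to C, 1 bond to H, 2 bonds to O → oxidation state +1.
After: C3 has 1 bond to C, 3 bonds to O → oxidation state +3.
Δ = +3 − (+1) = +2, so this is an oxidation at C3.

+2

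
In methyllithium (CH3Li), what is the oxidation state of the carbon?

The carbon has one bond to H (-1), one bond to H (-1), one bond to H (-1), one bond to Li (-1).
Oxidation state = -1 − 1 − 1 − 1 = -4.

-4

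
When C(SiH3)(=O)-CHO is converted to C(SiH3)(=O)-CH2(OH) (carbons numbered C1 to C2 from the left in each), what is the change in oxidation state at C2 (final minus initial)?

Before: C2 has 1 bond to C, 1 bond to H, 2 bonds to O → oxidation state +1.
After: C2 has 1 bond to C, 2 bonds to H, 1 bond to O → oxidation state -1.
Δ = -1 − (+1) = -2, so this is a reduction at C2.

-2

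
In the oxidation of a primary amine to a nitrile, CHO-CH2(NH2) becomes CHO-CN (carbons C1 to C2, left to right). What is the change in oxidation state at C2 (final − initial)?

Before: C2 has 1 bond to C, 2 bonds to H, 1 bond to N → oxidation state -1.
After: C2 has 1 bond to C, 3 bonds to N → oxidation state +3.
Δ = +3 − (-1) = +4, so this is an oxidation at C2.

+4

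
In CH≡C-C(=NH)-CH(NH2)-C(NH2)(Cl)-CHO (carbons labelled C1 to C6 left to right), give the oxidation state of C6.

+1

C6 has one bond to C (0), one bond to H (-1), a double bond to O (2×+1 = +2).
Oxidation state = 0 − 1 + 2 = +1.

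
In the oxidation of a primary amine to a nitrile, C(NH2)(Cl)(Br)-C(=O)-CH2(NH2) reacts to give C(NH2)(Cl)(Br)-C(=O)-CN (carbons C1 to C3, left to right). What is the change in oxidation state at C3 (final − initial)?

Before: C3 has 1 bond to C, 2 bonds to H, 1 bond to N → oxidation state -1.
After: C3 has 1 bond to C, 3 bonds to N → oxidation state +3.
Δ = +3 − (-1) = +4, so this is an oxidation at C3.

+4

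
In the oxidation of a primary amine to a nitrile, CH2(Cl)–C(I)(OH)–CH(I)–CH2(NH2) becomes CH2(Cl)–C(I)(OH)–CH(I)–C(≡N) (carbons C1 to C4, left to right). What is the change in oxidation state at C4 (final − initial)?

+4

Before: C4 has 1 bond to C, 2 bonds to H, 1 bond to N → oxidation state -1.
After: C4 has 1 bond to C, 3 bonds to N → oxidation state +3.
Δ = +3 − (-1) = +4, so this is an oxidation at C4.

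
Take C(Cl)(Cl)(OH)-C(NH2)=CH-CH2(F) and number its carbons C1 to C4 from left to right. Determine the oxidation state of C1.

Assign +1 per bond to O/N/halogen, −1 per bond to H or an electropositive element, and 0 per bond to carbon.
C1 has one bond to C (0), one bond to Cl (+1), one bond to Cl (+1), one bond to O (+1).
Oxidation state = 0 + 1 + 1 + 1 = +3.

+3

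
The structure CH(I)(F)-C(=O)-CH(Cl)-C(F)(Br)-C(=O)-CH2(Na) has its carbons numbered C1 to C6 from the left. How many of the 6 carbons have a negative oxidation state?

1

Bonds to more-electronegative neighbours contribute +1 each, bonds to H or metals contribute −1 each, and C–C bonds contribute 0. Tallying each carbon:
C1: 1C, 1H, 1F, 1I → 0 − 1 + 1 + 1 = +1
C2: 2C, 2O → 0 + 2 = +2
C3: 2C, 1H, 1Cl → 0 − 1 + 1 = 0
C4: 2C, 1F, 1Br → 0 + 1 + 1 = +2
C5: 2C, 2O → 0 + 2 = +2
C6: 1C, 2H, 1Na → 0 − 2 − 1 = -3
1 carbon (C6) meets the condition.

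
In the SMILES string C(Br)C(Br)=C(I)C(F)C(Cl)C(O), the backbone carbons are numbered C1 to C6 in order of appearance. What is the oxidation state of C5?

Assign +1 per bond to O/N/halogen, −1 per bond to H or an electropositive element, and 0 per bond to carbon.
C5 has one bond to C (0), one bond to C (0), one bond to Cl (+1), one bond to H (-1).
Oxidation state = 0 + 0 + 1 − 1 = 0.

0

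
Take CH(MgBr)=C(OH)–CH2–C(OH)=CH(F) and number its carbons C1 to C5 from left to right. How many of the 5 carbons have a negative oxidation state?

Tallying each carbon's bonds:
C1: 2C, 1H, 1Mg → 0 − 1 − 1 = -2
C2: 3C, 1O → 0 + 1 = +1
C3: 2C, 2H → 0 − 2 = -2
C4: 3C, 1O → 0 + 1 = +1
C5: 2C, 1H, 1F → 0 − 1 + 1 = 0
2 carbons (C1, C3) meet the condition.

2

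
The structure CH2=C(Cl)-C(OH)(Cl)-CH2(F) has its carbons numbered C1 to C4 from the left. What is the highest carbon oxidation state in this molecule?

+2

Tallying each carbon's bonds:
C1: 2C, 2H → 0 − 2 = -2
C2: 3C, 1Cl → 0 + 1 = +1
C3: 2C, 1O, 1Cl → 0 + 1 + 1 = +2
C4: 1C, 2H, 1F → 0 − 2 + 1 = -1
The highest value is +2.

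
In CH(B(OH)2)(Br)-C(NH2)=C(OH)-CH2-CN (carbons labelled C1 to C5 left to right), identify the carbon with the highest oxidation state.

C5

Tallying each carbon's bonds:
C1: 1C, 1H, 1Br, 1B → 0 − 1 + 1 − 1 = -1
C2: 3C, 1N → 0 + 1 = +1
C3: 3C, 1O → 0 + 1 = +1
C4: 2C, 2H → 0 − 2 = -2
C5: 1C, 3N → 0 + 3 = +3
The most oxidised carbon is C5 at +3.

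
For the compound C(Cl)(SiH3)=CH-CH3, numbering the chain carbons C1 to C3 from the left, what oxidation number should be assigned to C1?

Each bond to a more electronegative atom (O, N, halogen) counts +1, each bond to a less electronegative atom (H, metal, B, Si) counts −1, and each C–C bond counts 0.
C1 has a double bond to C (2×0 = 0), one bond to Cl (+1), one bond to Si (-1).
Oxidation state = 0 + 1 − 1 = 0.

0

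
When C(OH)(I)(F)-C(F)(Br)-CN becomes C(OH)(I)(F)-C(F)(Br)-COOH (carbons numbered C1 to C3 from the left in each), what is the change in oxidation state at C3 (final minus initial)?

Before: C3 has 1 bond to C, 3 bonds to N → oxidation state +3.
After: C3 has 1 bond to C, 3 bonds to O → oxidation state +3.
Δ = +3 − (+3) = 0, so no net redox change at C3.

0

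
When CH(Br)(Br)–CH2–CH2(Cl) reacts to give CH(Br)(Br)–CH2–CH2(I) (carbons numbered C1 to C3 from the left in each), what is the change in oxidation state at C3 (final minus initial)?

0

Before: C3 has 1 bond to C, 2 bonds to H, 1 bond to Cl → oxidation state -1.
After: C3 has 1 bond to C, 2 bonds to H, 1 bond to I → oxidation state -1.
Δ = -1 − (-1) = 0, so no net redox change at C3.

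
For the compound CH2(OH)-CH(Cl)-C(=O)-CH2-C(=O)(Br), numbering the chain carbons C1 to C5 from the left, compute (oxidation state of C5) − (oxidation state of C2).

+3

C5: 1C, 2O, 1Br → 0 + 2 + 1 = +3
C2: 2C, 1H, 1Cl → 0 − 1 + 1 = 0
Difference: +3 − (0) = +3.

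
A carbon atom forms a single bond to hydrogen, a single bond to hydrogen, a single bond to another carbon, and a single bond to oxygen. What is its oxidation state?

Assign +1 per bond to O/N/halogen, −1 per bond to H or an electropositive element, and 0 per bond to carbon.
The carbon has one bond to C (0), one bond to H (-1), one bond to H (-1), one bond to O (+1).
Oxidation state = 0 − 1 − 1 + 1 = -1.

-1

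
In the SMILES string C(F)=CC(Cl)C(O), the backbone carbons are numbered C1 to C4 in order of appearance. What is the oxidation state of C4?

-1

Assign +1 per bond to O/N/halogen, −1 per bond to H or an electropositive element, and 0 per bond to carbon.
C4 has one bond to C (0), one bond to H (-1), one bond to O (+1), one bond to H (-1).
Oxidation state = 0 − 1 + 1 − 1 = -1.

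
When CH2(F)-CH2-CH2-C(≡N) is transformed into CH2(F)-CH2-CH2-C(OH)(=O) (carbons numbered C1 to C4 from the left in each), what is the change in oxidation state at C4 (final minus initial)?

0

Before: C4 has 1 bond to C, 3 bonds to N → oxidation state +3.
After: C4 has 1 bond to C, 3 bonds to O → oxidation state +3.
Δ = +3 − (+3) = 0, so no net redox change at C4.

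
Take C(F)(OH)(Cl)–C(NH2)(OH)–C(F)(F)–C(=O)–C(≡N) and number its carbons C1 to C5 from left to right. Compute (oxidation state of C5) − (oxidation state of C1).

0

C5: 1C, 3N → 0 + 3 = +3
C1: 1C, 1O, 1F, 1Cl → 0 + 1 + 1 + 1 = +3
Difference: +3 − (+3) = 0.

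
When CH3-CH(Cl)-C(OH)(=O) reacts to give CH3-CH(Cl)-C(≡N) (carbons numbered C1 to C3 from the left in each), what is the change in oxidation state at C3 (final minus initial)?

Before: C3 has 1 bond to C, 3 bonds to O → oxidation state +3.
After: C3 has 1 bond to C, 3 bonds to N → oxidation state +3.
Δ = +3 − (+3) = 0, so no net redox change at C3.

0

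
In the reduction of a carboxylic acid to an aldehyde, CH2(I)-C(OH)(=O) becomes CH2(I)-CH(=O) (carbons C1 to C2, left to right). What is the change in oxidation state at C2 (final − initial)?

Before: C2 has 1 bond to C, 3 bonds to O → oxidation state +3.
After: C2 has 1 bond to C, 1 bond to H, 2 bonds to O → oxidation state +1.
Δ = +1 − (+3) = -2, so this is a reduction at C2.

-2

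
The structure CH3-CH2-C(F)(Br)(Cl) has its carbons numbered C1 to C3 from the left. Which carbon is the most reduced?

Bonds to more-electronegative neighbours contribute +1 each, bonds to H or metals contribute −1 each, and C–C bonds contribute 0. Tallying each carbon:
C1: 1C, 3H → 0 − 3 = -3
C2: 2C, 2H → 0 − 2 = -2
C3: 1C, 1F, 1Cl, 1Br → 0 + 1 + 1 + 1 = +3
The most reduced carbon is C1 at -3.

C1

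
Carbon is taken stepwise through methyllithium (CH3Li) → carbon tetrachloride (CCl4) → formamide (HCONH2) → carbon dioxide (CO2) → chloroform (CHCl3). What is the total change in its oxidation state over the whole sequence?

Carbon oxidation states along the series — methyllithium: -4, carbon tetrachloride: +4, formamide: +2, carbon dioxide: +4, chloroform: +2.
Net change = +2 − (-4) = +6.

+6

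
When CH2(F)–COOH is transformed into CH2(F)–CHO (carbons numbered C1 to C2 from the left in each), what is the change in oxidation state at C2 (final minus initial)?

Before: C2 has 1 bond to C, 3 bonds to O → oxidation state +3.
After: C2 has 1 bond to C, 1 bond to H, 2 bonds to O → oxidation state +1.
Δ = +1 − (+3) = -2, so this is a reduction at C2.

-2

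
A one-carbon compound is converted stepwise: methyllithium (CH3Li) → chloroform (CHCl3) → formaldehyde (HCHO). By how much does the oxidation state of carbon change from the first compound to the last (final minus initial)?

+4

Carbon oxidation states along the series — methyllithium: -4, chloroform: +2, formaldehyde: 0.
Net change = 0 − (-4) = +4.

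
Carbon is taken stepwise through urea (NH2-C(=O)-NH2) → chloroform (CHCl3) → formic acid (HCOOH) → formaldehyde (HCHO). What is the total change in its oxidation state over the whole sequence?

-4

Carbon oxidation states along the series — urea: +4, chloroform: +2, formic acid: +2, formaldehyde: 0.
Net change = 0 − (+4) = -4.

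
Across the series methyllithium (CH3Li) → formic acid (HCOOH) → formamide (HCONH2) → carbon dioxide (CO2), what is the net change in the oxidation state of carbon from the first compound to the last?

+8

Carbon oxidation states along the series — methyllithium: -4, formic acid: +2, formamide: +2, carbon dioxide: +4.
Net change = +4 − (-4) = +8.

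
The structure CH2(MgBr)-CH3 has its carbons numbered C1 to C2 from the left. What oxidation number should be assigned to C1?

Count +1 for every bond to an atom more electronegative than carbon and −1 for every bond to one less electronegative; C–C bonds are 0.
C1 has one bond to C (0), one bond to Mg (-1), one bond to H (-1), one bond to H (-1).
Oxidation state = 0 − 1 − 1 − 1 = -3.

-3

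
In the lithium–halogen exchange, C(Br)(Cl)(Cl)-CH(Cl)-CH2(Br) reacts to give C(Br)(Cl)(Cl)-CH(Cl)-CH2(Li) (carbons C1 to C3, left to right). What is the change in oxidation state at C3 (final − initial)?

Before: C3 has 1 bond to C, 2 bonds to H, 1 bond to Br → oxidation state -1.
After: C3 has 1 bond to C, 2 bonds to H, 1 bond to Li → oxidation state -3.
Δ = -3 − (-1) = -2, so this is a reduction at C3.

-2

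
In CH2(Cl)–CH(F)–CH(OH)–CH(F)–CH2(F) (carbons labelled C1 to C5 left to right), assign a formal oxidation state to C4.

C4 has one bond to C (0), one bond to C (0), one bond to F (+1), one bond to H (-1).
Oxidation state = 0 + 0 + 1 − 1 = 0.

0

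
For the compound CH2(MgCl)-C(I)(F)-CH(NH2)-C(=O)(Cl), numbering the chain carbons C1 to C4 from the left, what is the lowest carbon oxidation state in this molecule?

-3

Tallying each carbon's bonds:
C1: 1C, 2H, 1Mg → 0 − 2 − 1 = -3
C2: 2C, 1F, 1I → 0 + 1 + 1 = +2
C3: 2C, 1H, 1N → 0 − 1 + 1 = 0
C4: 1C, 2O, 1Cl → 0 + 2 + 1 = +3
The lowest value is -3.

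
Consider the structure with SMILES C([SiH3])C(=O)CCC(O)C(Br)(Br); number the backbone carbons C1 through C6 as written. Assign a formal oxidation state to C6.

Bonds to more-electronegative neighbours contribute +1 each, bonds to H or metals contribute −1 each, and C–C bonds contribute 0.
C6 has one bond to C (0), one bond to H (-1), one bond to Br (+1), one bond to Br (+1).
Oxidation state = 0 − 1 + 1 + 1 = +1.

+1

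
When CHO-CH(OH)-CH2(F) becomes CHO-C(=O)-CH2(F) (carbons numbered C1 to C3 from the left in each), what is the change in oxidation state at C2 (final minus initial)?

+2

Before: C2 has 2 bonds to C, 1 bond to H, 1 bond to O → oxidation state 0.
After: C2 has 2 bonds to C, 2 bonds to O → oxidation state +2.
Δ = +2 − (0) = +2, so this is an oxidation at C2.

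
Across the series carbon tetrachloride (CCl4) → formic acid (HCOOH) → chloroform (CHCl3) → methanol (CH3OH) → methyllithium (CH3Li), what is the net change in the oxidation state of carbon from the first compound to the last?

Carbon oxidation states along the series — carbon tetrachloride: +4, formic acid: +2, chloroform: +2, methanol: -2, methyllithium: -4.
Net change = -4 − (+4) = -8.

-8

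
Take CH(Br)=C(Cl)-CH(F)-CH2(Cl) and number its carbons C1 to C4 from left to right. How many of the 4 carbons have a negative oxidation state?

1

Assign +1 per bond to O/N/halogen, −1 per bond to H or an electropositive element, and 0 per bond to carbon. Tallying each carbon:
C1: 2C, 1H, 1Br → 0 − 1 + 1 = 0
C2: 3C, 1Cl → 0 + 1 = +1
C3: 2C, 1H, 1F → 0 − 1 + 1 = 0
C4: 1C, 2H, 1Cl → 0 − 2 + 1 = -1
1 carbon (C4) meets the condition.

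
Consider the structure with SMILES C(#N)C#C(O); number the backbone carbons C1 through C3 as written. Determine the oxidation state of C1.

C1 has one bond to C (0), a triple bond to N (3×+1 = +3).
Oxidation state = 0 + 3 = +3.

+3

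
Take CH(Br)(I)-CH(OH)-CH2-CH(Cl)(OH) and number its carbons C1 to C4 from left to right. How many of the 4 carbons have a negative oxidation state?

1

Each bond to a more electronegative atom (O, N, halogen) counts +1, each bond to a less electronegative atom (H, metal, B, Si) counts −1, and each C–C bond counts 0. Tallying each carbon:
C1: 1C, 1H, 1Br, 1I → 0 − 1 + 1 + 1 = +1
C2: 2C, 1H, 1O → 0 − 1 + 1 = 0
C3: 2C, 2H → 0 − 2 = -2
C4: 1C, 1H, 1O, 1Cl → 0 − 1 + 1 + 1 = +1
1 carbon (C3) meets the condition.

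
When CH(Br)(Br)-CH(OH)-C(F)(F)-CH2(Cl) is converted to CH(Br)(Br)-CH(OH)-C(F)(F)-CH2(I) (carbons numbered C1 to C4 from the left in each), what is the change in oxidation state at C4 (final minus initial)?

Before: C4 has 1 bond to C, 2 bonds to H, 1 bond to Cl → oxidation state -1.
After: C4 has 1 bond to C, 2 bonds to H, 1 bond to I → oxidation state -1.
Δ = -1 − (-1) = 0, so no net redox change at C4.

0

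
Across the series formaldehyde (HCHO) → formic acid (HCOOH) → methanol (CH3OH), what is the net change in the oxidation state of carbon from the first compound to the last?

-2

Carbon oxidation states along the series — formaldehyde: 0, formic acid: +2, methanol: -2.
Net change = -2 − (0) = -2.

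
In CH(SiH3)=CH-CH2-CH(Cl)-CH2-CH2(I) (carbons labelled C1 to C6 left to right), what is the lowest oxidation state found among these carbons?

Tallying each carbon's bonds:
C1: 2C, 1H, 1Si → 0 − 1 − 1 = -2
C2: 3C, 1H → 0 − 1 = -1
C3: 2C, 2H → 0 − 2 = -2
C4: 2C, 1H, 1Cl → 0 − 1 + 1 = 0
C5: 2C, 2H → 0 − 2 = -2
C6: 1C, 2H, 1I → 0 − 2 + 1 = -1
The lowest value is -2.

-2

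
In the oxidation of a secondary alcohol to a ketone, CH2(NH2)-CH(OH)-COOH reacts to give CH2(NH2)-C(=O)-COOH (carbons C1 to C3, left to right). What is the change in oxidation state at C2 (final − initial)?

+2

Before: C2 has 2 bonds to C, 1 bond to H, 1 bond to O → oxidation state 0.
After: C2 has 2 bonds to C, 2 bonds to O → oxidation state +2.
Δ = +2 − (0) = +2, so this is an oxidation at C2.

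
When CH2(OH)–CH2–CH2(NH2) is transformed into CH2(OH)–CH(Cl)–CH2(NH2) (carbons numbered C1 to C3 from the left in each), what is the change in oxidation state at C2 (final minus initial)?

Before: C2 has 2 bonds to C, 2 bonds to H → oxidation state -2.
After: C2 has 2 bonds to C, 1 bond to H, 1 bond to Cl → oxidation state 0.
Δ = 0 − (-2) = +2, so this is an oxidation at C2.

+2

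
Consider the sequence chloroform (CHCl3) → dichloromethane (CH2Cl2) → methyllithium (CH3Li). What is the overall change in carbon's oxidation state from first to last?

Carbon oxidation states along the series — chloroform: +2, dichloromethane: 0, methyllithium: -4.
Net change = -4 − (+2) = -6.

-6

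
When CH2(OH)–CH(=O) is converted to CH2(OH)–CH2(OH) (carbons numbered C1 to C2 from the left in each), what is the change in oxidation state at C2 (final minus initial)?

-2

Before: C2 has 1 bond to C, 1 bond to H, 2 bonds to O → oxidation state +1.
After: C2 has 1 bond to C, 2 bonds to H, 1 bond to O → oxidation state -1.
Δ = -1 − (+1) = -2, so this is a reduction at C2.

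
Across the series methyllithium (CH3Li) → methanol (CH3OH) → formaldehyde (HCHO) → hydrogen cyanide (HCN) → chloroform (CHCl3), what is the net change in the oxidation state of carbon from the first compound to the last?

+6

Carbon oxidation states along the series — methyllithium: -4, methanol: -2, formaldehyde: 0, hydrogen cyanide: +2, chloroform: +2.
Net change = +2 − (-4) = +6.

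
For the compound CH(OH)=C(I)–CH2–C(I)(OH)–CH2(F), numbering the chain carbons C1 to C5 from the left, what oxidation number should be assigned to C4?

+2

Count +1 for every bond to an atom more electronegative than carbon and −1 for every bond to one less electronegative; C–C bonds are 0.
C4 has one bond to C (0), one bond to C (0), one bond to I (+1), one bond to O (+1).
Oxidation state = 0 + 0 + 1 + 1 = +2.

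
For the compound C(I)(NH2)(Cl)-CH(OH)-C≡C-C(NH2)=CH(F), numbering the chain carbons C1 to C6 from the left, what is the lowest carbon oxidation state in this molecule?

Tallying each carbon's bonds:
C1: 1C, 1N, 1Cl, 1I → 0 + 1 + 1 + 1 = +3
C2: 2C, 1H, 1O → 0 − 1 + 1 = 0
C3: 4C → 0 = 0
C4: 4C → 0 = 0
C5: 3C, 1N → 0 + 1 = +1
C6: 2C, 1H, 1F → 0 − 1 + 1 = 0
The lowest value is 0.

0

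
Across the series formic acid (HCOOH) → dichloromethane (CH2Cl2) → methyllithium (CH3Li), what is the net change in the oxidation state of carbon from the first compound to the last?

Carbon oxidation states along the series — formic acid: +2, dichloromethane: 0, methyllithium: -4.
Net change = -4 − (+2) = -6.

-6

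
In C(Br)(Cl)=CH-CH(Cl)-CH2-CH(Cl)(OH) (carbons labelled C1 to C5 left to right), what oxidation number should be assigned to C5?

+1

C5 has one bond to C (0), one bond to Cl (+1), one bond to O (+1), one bond to H (-1).
Oxidation state = 0 + 1 + 1 − 1 = +1.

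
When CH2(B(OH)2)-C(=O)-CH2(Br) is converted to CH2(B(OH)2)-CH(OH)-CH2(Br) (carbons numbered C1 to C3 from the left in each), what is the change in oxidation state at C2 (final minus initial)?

Before: C2 has 2 bonds to C, 2 bonds to O → oxidation state +2.
After: C2 has 2 bonds to C, 1 bond to H, 1 bond to O → oxidation state 0.
Δ = 0 − (+2) = -2, so this is a reduction at C2.

-2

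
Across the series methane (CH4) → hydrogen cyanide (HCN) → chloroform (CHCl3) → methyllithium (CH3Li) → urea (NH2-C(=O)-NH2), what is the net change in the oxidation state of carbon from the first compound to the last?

+8

Carbon oxidation states along the series — methane: -4, hydrogen cyanide: +2, chloroform: +2, methyllithium: -4, urea: +4.
Net change = +4 − (-4) = +8.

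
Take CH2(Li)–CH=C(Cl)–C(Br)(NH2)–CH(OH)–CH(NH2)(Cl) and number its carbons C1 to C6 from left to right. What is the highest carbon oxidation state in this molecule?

Tallying each carbon's bonds:
C1: 1C, 2H, 1Li → 0 − 2 − 1 = -3
C2: 3C, 1H → 0 − 1 = -1
C3: 3C, 1Cl → 0 + 1 = +1
C4: 2C, 1N, 1Br → 0 + 1 + 1 = +2
C5: 2C, 1H, 1O → 0 − 1 + 1 = 0
C6: 1C, 1H, 1N, 1Cl → 0 − 1 + 1 + 1 = +1
The highest value is +2.

+2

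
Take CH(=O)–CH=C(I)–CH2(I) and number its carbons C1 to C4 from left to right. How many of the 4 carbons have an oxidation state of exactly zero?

Count +1 for every bond to an atom more electronegative than carbon and −1 for every bond to one less electronegative; C–C bonds are 0. Tallying each carbon:
C1: 1C, 1H, 2O → 0 − 1 + 2 = +1
C2: 3C, 1H → 0 − 1 = -1
C3: 3C, 1I → 0 + 1 = +1
C4: 1C, 2H, 1I → 0 − 2 + 1 = -1
0 carbons meet the condition.

0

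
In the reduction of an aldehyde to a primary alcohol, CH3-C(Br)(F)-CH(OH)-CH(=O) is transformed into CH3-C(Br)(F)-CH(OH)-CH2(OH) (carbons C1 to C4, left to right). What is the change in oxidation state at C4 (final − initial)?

-2

Before: C4 has 1 bond to C, 1 bond to H, 2 bonds to O → oxidation state +1.
After: C4 has 1 bond to C, 2 bonds to H, 1 bond to O → oxidation state -1.
Δ = -1 − (+1) = -2, so this is a reduction at C4.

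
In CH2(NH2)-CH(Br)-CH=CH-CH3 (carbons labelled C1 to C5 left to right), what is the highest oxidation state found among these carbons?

Tallying each carbon's bonds:
C1: 1C, 2H, 1N → 0 − 2 + 1 = -1
C2: 2C, 1H, 1Br → 0 − 1 + 1 = 0
C3: 3C, 1H → 0 − 1 = -1
C4: 3C, 1H → 0 − 1 = -1
C5: 1C, 3H → 0 − 3 = -3
The highest value is 0.

0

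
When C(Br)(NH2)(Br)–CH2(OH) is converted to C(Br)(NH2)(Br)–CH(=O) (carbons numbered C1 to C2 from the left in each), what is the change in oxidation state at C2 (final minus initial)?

Before: C2 has 1 bond to C, 2 bonds to H, 1 bond to O → oxidation state -1.
After: C2 has 1 bond to C, 1 bond to H, 2 bonds to O → oxidation state +1.
Δ = +1 − (-1) = +2, so this is an oxidation at C2.

+2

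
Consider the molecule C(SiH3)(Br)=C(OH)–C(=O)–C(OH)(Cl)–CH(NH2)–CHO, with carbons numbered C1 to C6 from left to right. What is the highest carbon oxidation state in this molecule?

+2

Tallying each carbon's bonds:
C1: 2C, 1Br, 1Si → 0 + 1 − 1 = 0
C2: 3C, 1O → 0 + 1 = +1
C3: 2C, 2O → 0 + 2 = +2
C4: 2C, 1O, 1Cl → 0 + 1 + 1 = +2
C5: 2C, 1H, 1N → 0 − 1 + 1 = 0
C6: 1C, 1H, 2O → 0 − 1 + 2 = +1
The highest value is +2.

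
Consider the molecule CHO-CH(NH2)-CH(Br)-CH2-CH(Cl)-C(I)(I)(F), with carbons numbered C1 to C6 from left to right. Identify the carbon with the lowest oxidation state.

C4

Tallying each carbon's bonds:
C1: 1C, 1H, 2O → 0 − 1 + 2 = +1
C2: 2C, 1H, 1N → 0 − 1 + 1 = 0
C3: 2C, 1H, 1Br → 0 − 1 + 1 = 0
C4: 2C, 2H → 0 − 2 = -2
C5: 2C, 1H, 1Cl → 0 − 1 + 1 = 0
C6: 1C, 1F, 2I → 0 + 1 + 2 = +3
The most reduced carbon is C4 at -2.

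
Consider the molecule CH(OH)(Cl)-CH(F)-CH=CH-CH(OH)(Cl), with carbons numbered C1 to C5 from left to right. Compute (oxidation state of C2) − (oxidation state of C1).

-1

C2: 2C, 1H, 1F → 0 − 1 + 1 = 0
C1: 1C, 1H, 1O, 1Cl → 0 − 1 + 1 + 1 = +1
Difference: 0 − (+1) = -1.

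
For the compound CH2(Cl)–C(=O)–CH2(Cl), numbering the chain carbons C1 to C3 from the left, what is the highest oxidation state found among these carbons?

+2

Assign +1 per bond to O/N/halogen, −1 per bond to H or an electropositive element, and 0 per bond to carbon. Tallying each carbon:
C1: 1C, 2H, 1Cl → 0 − 2 + 1 = -1
C2: 2C, 2O → 0 + 2 = +2
C3: 1C, 2H, 1Cl → 0 − 2 + 1 = -1
The highest value is +2.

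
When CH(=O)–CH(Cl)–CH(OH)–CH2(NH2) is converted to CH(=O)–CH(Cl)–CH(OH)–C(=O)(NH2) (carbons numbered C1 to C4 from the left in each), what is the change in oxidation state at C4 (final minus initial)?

Before: C4 has 1 bond to C, 2 bonds to H, 1 bond to N → oxidation state -1.
After: C4 has 1 bond to C, 2 bonds to O, 1 bond to N → oxidation state +3.
Δ = +3 − (-1) = +4, so this is an oxidation at C4.

+4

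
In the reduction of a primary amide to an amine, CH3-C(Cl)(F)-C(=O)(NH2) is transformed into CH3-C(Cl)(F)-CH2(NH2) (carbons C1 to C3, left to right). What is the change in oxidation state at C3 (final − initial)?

Before: C3 has 1 bond to C, 2 bonds to O, 1 bond to N → oxidation state +3.
After: C3 has 1 bond to C, 2 bonds to H, 1 bond to N → oxidation state -1.
Δ = -1 − (+3) = -4, so this is a reduction at C3.

-4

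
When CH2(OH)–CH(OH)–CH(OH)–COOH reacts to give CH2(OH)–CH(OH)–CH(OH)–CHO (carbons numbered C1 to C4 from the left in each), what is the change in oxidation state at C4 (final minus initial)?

-2

Before: C4 has 1 bond to C, 3 bonds to O → oxidation state +3.
After: C4 has 1 bond to C, 1 bond to H, 2 bonds to O → oxidation state +1.
Δ = +1 − (+3) = -2, so this is a reduction at C4.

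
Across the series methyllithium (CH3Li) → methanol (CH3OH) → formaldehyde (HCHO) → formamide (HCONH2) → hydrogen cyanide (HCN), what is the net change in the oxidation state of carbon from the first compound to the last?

Carbon oxidation states along the series — methyllithium: -4, methanol: -2, formaldehyde: 0, formamide: +2, hydrogen cyanide: +2.
Net change = +2 − (-4) = +6.

+6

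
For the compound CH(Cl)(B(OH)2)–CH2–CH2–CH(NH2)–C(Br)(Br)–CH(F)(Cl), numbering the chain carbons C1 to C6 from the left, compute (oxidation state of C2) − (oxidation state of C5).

-4

C2: 2C, 2H → 0 − 2 = -2
C5: 2C, 2Br → 0 + 2 = +2
Difference: -2 − (+2) = -4.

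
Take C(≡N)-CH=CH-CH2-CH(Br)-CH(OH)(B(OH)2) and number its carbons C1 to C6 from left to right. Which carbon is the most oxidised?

Tallying each carbon's bonds:
C1: 1C, 3N → 0 + 3 = +3
C2: 3C, 1H → 0 − 1 = -1
C3: 3C, 1H → 0 − 1 = -1
C4: 2C, 2H → 0 − 2 = -2
C5: 2C, 1H, 1Br → 0 − 1 + 1 = 0
C6: 1C, 1H, 1O, 1B → 0 − 1 + 1 − 1 = -1
The most oxidised carbon is C1 at +3.

C1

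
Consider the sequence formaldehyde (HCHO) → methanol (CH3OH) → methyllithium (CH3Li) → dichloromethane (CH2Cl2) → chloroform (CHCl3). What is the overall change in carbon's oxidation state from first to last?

Carbon oxidation states along the series — formaldehyde: 0, methanol: -2, methyllithium: -4, dichloromethane: 0, chloroform: +2.
Net change = +2 − (0) = +2.

+2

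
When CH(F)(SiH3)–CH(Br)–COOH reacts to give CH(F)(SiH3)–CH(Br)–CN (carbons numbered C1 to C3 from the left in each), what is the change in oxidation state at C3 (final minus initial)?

0

Before: C3 has 1 bond to C, 3 bonds to O → oxidation state +3.
After: C3 has 1 bond to C, 3 bonds to N → oxidation state +3.
Δ = +3 − (+3) = 0, so no net redox change at C3.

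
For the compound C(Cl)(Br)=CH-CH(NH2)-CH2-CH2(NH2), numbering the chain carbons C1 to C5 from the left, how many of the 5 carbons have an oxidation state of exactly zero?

1

Tallying each carbon's bonds:
C1: 2C, 1Cl, 1Br → 0 + 1 + 1 = +2
C2: 3C, 1H → 0 − 1 = -1
C3: 2C, 1H, 1N → 0 − 1 + 1 = 0
C4: 2C, 2H → 0 − 2 = -2
C5: 1C, 2H, 1N → 0 − 2 + 1 = -1
1 carbon (C3) meets the condition.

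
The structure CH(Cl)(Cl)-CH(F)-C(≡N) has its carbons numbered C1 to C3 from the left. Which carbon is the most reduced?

C2

Tallying each carbon's bonds:
C1: 1C, 1H, 2Cl → 0 − 1 + 2 = +1
C2: 2C, 1H, 1F → 0 − 1 + 1 = 0
C3: 1C, 3N → 0 + 3 = +3
The most reduced carbon is C2 at 0.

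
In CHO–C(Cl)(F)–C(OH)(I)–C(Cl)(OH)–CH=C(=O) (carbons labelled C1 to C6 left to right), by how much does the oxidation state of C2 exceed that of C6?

C2: 2C, 1F, 1Cl → 0 + 1 + 1 = +2
C6: 2C, 2O → 0 + 2 = +2
Difference: +2 − (+2) = 0.

0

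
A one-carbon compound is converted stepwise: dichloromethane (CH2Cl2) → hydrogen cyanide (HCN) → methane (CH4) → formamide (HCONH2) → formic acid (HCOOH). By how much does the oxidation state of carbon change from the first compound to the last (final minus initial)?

Carbon oxidation states along the series — dichloromethane: 0, hydrogen cyanide: +2, methane: -4, formamide: +2, formic acid: +2.
Net change = +2 − (0) = +2.

+2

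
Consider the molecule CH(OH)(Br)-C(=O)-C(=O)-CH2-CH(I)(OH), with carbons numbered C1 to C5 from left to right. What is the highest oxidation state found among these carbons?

+2

Count +1 for every bond to an atom more electronegative than carbon and −1 for every bond to one less electronegative; C–C bonds are 0. Tallying each carbon:
C1: 1C, 1H, 1O, 1Br → 0 − 1 + 1 + 1 = +1
C2: 2C, 2O → 0 + 2 = +2
C3: 2C, 2O → 0 + 2 = +2
C4: 2C, 2H → 0 − 2 = -2
C5: 1C, 1H, 1O, 1I → 0 − 1 + 1 + 1 = +1
The highest value is +2.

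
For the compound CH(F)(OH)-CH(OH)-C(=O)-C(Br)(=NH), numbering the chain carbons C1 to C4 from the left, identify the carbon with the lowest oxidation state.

Count +1 for every bond to an atom more electronegative than carbon and −1 for every bond to one less electronegative; C–C bonds are 0. Tallying each carbon:
C1: 1C, 1H, 1O, 1F → 0 − 1 + 1 + 1 = +1
C2: 2C, 1H, 1O → 0 − 1 + 1 = 0
C3: 2C, 2O → 0 + 2 = +2
C4: 1C, 2N, 1Br → 0 + 2 + 1 = +3
The most reduced carbon is C2 at 0.

C2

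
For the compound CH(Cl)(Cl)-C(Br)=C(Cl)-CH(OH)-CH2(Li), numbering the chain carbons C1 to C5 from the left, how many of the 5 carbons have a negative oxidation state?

1

Tallying each carbon's bonds:
C1: 1C, 1H, 2Cl → 0 − 1 + 2 = +1
C2: 3C, 1Br → 0 + 1 = +1
C3: 3C, 1Cl → 0 + 1 = +1
C4: 2C, 1H, 1O → 0 − 1 + 1 = 0
C5: 1C, 2H, 1Li → 0 − 2 − 1 = -3
1 carbon (C5) meets the condition.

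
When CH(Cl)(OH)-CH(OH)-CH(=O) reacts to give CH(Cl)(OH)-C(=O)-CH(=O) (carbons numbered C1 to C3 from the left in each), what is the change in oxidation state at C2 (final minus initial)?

+2

Before: C2 has 2 bonds to C, 1 bond to H, 1 bond to O → oxidation state 0.
After: C2 has 2 bonds to C, 2 bonds to O → oxidation state +2.
Δ = +2 − (0) = +2, so this is an oxidation at C2.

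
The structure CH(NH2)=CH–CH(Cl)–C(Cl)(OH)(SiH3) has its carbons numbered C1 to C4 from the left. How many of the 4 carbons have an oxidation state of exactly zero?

Assign +1 per bond to O/N/halogen, −1 per bond to H or an electropositive element, and 0 per bond to carbon. Tallying each carbon:
C1: 2C, 1H, 1N → 0 − 1 + 1 = 0
C2: 3C, 1H → 0 − 1 = -1
C3: 2C, 1H, 1Cl → 0 − 1 + 1 = 0
C4: 1C, 1O, 1Cl, 1Si → 0 + 1 + 1 − 1 = +1
2 carbons (C1, C3) meet the condition.

2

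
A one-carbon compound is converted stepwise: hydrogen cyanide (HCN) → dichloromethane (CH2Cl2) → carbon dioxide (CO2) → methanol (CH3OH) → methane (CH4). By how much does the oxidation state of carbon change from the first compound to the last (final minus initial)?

-6

Carbon oxidation states along the series — hydrogen cyanide: +2, dichloromethane: 0, carbon dioxide: +4, methanol: -2, methane: -4.
Net change = -4 − (+2) = -6.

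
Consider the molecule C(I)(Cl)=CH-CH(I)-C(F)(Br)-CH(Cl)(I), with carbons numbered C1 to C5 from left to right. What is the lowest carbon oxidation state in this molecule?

-1

Each bond to a more electronegative atom (O, N, halogen) counts +1, each bond to a less electronegative atom (H, metal, B, Si) counts −1, and each C–C bond counts 0. Tallying each carbon:
C1: 2C, 1Cl, 1I → 0 + 1 + 1 = +2
C2: 3C, 1H → 0 − 1 = -1
C3: 2C, 1H, 1I → 0 − 1 + 1 = 0
C4: 2C, 1F, 1Br → 0 + 1 + 1 = +2
C5: 1C, 1H, 1Cl, 1I → 0 − 1 + 1 + 1 = +1
The lowest value is -1.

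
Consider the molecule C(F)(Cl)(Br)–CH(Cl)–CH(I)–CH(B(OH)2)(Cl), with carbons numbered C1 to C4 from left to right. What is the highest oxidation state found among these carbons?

Count +1 for every bond to an atom more electronegative than carbon and −1 for every bond to one less electronegative; C–C bonds are 0. Tallying each carbon:
C1: 1C, 1F, 1Cl, 1Br → 0 + 1 + 1 + 1 = +3
C2: 2C, 1H, 1Cl → 0 − 1 + 1 = 0
C3: 2C, 1H, 1I → 0 − 1 + 1 = 0
C4: 1C, 1H, 1Cl, 1B → 0 − 1 + 1 − 1 = -1
The highest value is +3.

+3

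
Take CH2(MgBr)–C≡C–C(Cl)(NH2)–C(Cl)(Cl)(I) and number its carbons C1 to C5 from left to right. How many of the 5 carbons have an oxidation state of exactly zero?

2

Each bond to a more electronegative atom (O, N, halogen) counts +1, each bond to a less electronegative atom (H, metal, B, Si) counts −1, and each C–C bond counts 0. Tallying each carbon:
C1: 1C, 2H, 1Mg → 0 − 2 − 1 = -3
C2: 4C → 0 = 0
C3: 4C → 0 = 0
C4: 2C, 1N, 1Cl → 0 + 1 + 1 = +2
C5: 1C, 2Cl, 1I → 0 + 2 + 1 = +3
2 carbons (C2, C3) meet the condition.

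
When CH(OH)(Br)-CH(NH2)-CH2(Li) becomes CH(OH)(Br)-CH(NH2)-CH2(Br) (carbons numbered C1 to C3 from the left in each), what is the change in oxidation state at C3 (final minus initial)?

Before: C3 has 1 bond to C, 2 bonds to H, 1 bond to Li → oxidation state -3.
After: C3 has 1 bond to C, 2 bonds to H, 1 bond to Br → oxidation state -1.
Δ = -1 − (-3) = +2, so this is an oxidation at C3.

+2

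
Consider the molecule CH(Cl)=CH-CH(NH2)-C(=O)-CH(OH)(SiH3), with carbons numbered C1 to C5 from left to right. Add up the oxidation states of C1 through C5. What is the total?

Tallying each carbon's bonds:
C1: 2C, 1H, 1Cl → 0 − 1 + 1 = 0
C2: 3C, 1H → 0 − 1 = -1
C3: 2C, 1H, 1N → 0 − 1 + 1 = 0
C4: 2C, 2O → 0 + 2 = +2
C5: 1C, 1H, 1O, 1Si → 0 − 1 + 1 − 1 = -1
Sum = 0 − 1 + 0 + 2 − 1 = 0.

0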